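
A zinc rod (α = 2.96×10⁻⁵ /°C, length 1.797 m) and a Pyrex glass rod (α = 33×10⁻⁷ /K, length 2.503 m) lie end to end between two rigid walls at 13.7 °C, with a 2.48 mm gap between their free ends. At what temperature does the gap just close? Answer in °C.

Gap closes when ΔL₁ + ΔL₂ = 2.48 mm = 2.48×10⁻³ m
(α₁L₁ + α₂L₂)ΔT = g
α₁L₁ + α₂L₂ = 2.96×10⁻⁵×1.797 + 33×10⁻⁷×2.503 = 6.14511×10⁻⁵ m/K
ΔT = 2.48×10⁻³ / 6.14511×10⁻⁵ = 40.357 K
T = 13.7 + 40.357 = 54.057 °C

T = 54.1 °C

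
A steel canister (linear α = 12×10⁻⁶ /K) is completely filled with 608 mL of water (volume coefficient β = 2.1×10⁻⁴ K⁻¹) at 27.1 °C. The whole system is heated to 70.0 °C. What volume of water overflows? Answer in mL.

4.54 mL

The canister also expands: β_container ≈ 3α = 3.6×10⁻⁵ /K
Net overflow = V₀(β_liq − 3α_cont)ΔT
β − 3α = 2.10×10⁻⁴ − 3.6×10⁻⁵ = 1.74×10⁻⁴ /K; ΔT = 42.9 K
ΔV = 608 × 1.74×10⁻⁴ × 42.9 = 4.54 mL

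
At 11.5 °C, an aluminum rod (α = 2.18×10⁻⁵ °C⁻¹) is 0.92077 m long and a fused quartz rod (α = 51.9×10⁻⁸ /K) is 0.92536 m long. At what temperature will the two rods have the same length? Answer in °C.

L₁(1 + α₁ΔT) = L₂(1 + α₂ΔT) ⇒ ΔT = (L₂ − L₁)/(α₁L₁ − α₂L₂)
L₂ − L₁ = 0.92536 − 0.92077 = 4.59×10⁻³ m
α₁L₁ − α₂L₂ = 2.18×10⁻⁵×0.92077 − 51.9×10⁻⁸×0.92536 = 1.959252416×10⁻⁵ m/K
ΔT = 4.59×10⁻³ / 1.959252416×10⁻⁵ = 234.273 K
T = 11.5 + 234.273 = 245.773 °C

T = 245.8 °C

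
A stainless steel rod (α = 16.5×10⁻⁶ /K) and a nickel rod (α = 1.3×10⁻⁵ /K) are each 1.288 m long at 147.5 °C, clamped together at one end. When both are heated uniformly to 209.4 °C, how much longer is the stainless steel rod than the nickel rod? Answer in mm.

ΔT = 61.9 K
stainless steel: ΔL = 16.5×10⁻⁶ × 1.288 m × 61.9 = 1.3155×10⁻³ m = 1.3155 mm
nickel: ΔL = 1.3×10⁻⁵ × 1.288 m × 61.9 = 1.0365×10⁻³ m = 1.0365 mm
difference = 1.3155 − 1.0365 = 0.2790 mm

0.279 mm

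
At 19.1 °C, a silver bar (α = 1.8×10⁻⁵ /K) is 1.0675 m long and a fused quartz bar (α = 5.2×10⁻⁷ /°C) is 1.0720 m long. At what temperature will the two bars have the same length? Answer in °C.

T = 260.3 °C

Equal length when α₁L₁ΔT − α₂L₂ΔT = L₂ − L₁ = 4.50×10⁻³ m
α₁L₁ = 1.9215×10⁻⁵, α₂L₂ = 5.5744×10⁻⁷ → Δ(αL) = 1.865756×10⁻⁵ m/K
ΔT = 4.50×10⁻³ / 1.865756×10⁻⁵ = 241.189 K, so T = 19.1 + 241.189 = 260.289 °C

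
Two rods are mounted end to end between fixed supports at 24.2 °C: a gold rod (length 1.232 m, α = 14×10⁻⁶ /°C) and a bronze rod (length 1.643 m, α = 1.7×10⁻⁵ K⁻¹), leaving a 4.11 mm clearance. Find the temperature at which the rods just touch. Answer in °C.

Gap closes when ΔL₁ + ΔL₂ = 4.11 mm = 4.11×10⁻³ m
(α₁L₁ + α₂L₂)ΔT = g
α₁L₁ + α₂L₂ = 14×10⁻⁶×1.232 + 1.7×10⁻⁵×1.643 = 4.5179×10⁻⁵ m/K
ΔT = 4.11×10⁻³ / 4.5179×10⁻⁵ = 90.97 K
T = 24.2 + 90.97 = 115.17 °C

T = 115 °C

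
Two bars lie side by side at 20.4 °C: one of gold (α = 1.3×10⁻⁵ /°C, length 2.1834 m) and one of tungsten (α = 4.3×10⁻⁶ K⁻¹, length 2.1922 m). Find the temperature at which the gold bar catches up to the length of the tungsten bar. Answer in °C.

T = 484.6 °C

Equal length when α₁L₁ΔT − α₂L₂ΔT = L₂ − L₁ = 8.80×10⁻³ m
α₁L₁ = 2.83842×10⁻⁵, α₂L₂ = 9.42646×10⁻⁶ → Δ(αL) = 1.895774×10⁻⁵ m/K
ΔT = 8.80×10⁻³ / 1.895774×10⁻⁵ = 464.190 K, so T = 20.4 + 464.190 = 484.590 °C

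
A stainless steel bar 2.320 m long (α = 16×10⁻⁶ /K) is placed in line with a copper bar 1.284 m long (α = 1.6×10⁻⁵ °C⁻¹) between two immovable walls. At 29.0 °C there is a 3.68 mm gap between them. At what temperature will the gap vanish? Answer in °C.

T = 92.8 °C

Gap closes when ΔL₁ + ΔL₂ = 3.68 mm = 3.68×10⁻³ m
(α₁L₁ + α₂L₂)ΔT = g
α₁L₁ + α₂L₂ = 16×10⁻⁶×2.320 + 1.6×10⁻⁵×1.284 = 5.7664×10⁻⁵ m/K
ΔT = 3.68×10⁻³ / 5.7664×10⁻⁵ = 63.818 K
T = 29.0 + 63.818 = 92.818 °C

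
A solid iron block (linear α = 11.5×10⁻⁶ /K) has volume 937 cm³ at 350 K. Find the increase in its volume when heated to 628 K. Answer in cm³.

ΔV = 8.99 cm³

Isotropic solid: β ≈ 3α = 3.4×10⁻⁵ /K; ΔT = 278 K
ΔV = 3αV₀ΔT = 3(11.5×10⁻⁶)(937)(278) = 8.99 cm³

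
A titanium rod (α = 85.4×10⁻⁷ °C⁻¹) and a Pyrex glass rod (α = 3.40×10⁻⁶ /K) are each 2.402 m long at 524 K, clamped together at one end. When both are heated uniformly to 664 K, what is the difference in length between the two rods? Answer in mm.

ΔT = 140 K
titanium: ΔL = 85.4×10⁻⁷ × 2.402 m × 140 = 2.8718×10⁻³ m = 2.8718 mm
Pyrex glass: ΔL = 3.40×10⁻⁶ × 2.402 m × 140 = 1.1434×10⁻³ m = 1.1434 mm
difference = 2.8718 − 1.1434 = 1.7284 mm

1.73 mm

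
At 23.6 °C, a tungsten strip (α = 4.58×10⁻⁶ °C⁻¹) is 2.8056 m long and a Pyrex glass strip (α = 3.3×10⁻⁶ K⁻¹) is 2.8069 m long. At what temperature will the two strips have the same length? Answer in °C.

Equal length when α₁L₁ΔT − α₂L₂ΔT = L₂ − L₁ = 1.30×10⁻³ m
α₁L₁ = 1.2849648×10⁻⁵, α₂L₂ = 9.26277×10⁻⁶ → Δ(αL) = 3.586878×10⁻⁶ m/K
ΔT = 1.30×10⁻³ / 3.586878×10⁻⁶ = 362.432 K, so T = 23.6 + 362.432 = 386.032 °C

T = 386.0 °C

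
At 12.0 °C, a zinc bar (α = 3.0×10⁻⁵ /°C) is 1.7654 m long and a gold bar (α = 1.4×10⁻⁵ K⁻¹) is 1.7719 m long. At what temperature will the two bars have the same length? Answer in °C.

T = 242.9 °C

Equal length when α₁L₁ΔT − α₂L₂ΔT = L₂ − L₁ = 6.50×10⁻³ m
α₁L₁ = 5.2962×10⁻⁵, α₂L₂ = 2.48066×10⁻⁵ → Δ(αL) = 2.81554×10⁻⁵ m/K
ΔT = 6.50×10⁻³ / 2.81554×10⁻⁵ = 230.862 K, so T = 12.0 + 230.862 = 242.862 °C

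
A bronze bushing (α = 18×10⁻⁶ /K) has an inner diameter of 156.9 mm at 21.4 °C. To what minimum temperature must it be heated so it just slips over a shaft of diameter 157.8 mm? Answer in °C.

Required Δd = 157.8 − 156.9 = 0.9 mm
Δd = αd₀ΔT ⇒ ΔT = Δd/(αd₀) = 0.9 / (18×10⁻⁶ × 156.9) = 318.67 K
T_min = 21.4 + 318.67 = 340.07 °C

T = 340 °C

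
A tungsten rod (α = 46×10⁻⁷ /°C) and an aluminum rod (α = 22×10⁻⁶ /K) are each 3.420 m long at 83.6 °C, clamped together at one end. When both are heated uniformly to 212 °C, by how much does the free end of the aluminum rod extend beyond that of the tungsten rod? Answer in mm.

7.64 mm

ΔT = 128.4 K
tungsten: ΔL = 46×10⁻⁷ × 3.420 m × 128.4 = 2.0200×10⁻³ m = 2.0200 mm
aluminum: ΔL = 22×10⁻⁶ × 3.420 m × 128.4 = 9.6608×10⁻³ m = 9.6608 mm
difference = 9.6608 − 2.0200 = 7.6408 mm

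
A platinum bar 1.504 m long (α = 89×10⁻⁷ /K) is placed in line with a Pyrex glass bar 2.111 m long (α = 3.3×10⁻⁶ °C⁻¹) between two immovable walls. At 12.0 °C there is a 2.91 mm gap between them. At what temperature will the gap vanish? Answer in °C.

α₁L₁ = 1.33856×10⁻⁵ m/K, α₂L₂ = 6.9663×10⁻⁶ m/K → total 2.03519×10⁻⁵ m/K
ΔT = g/(α₁L₁+α₂L₂) = 2.91×10⁻³ / 2.03519×10⁻⁵ = 142.98 K
T = 12.0 + 142.98 = 154.98 °C

T = 155 °C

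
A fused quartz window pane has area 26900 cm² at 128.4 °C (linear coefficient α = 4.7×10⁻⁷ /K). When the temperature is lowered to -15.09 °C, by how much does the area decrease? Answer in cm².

ΔA = 3.63 cm²

Area coefficient ≈ 2α; |ΔT| = 143.49 K
ΔA = 2αA₀ΔT = 2(4.7×10⁻⁷)(26900)(143.49) = 3.63 cm²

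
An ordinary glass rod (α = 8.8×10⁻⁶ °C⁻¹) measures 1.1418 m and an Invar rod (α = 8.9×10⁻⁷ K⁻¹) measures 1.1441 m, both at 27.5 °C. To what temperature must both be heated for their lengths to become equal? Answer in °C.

T = 282.2 °C

L₁(1 + α₁ΔT) = L₂(1 + α₂ΔT) ⇒ ΔT = (L₂ − L₁)/(α₁L₁ − α₂L₂)
L₂ − L₁ = 1.1441 − 1.1418 = 2.30×10⁻³ m
α₁L₁ − α₂L₂ = 8.8×10⁻⁶×1.1418 − 8.9×10⁻⁷×1.1441 = 9.029591×10⁻⁶ m/K
ΔT = 2.30×10⁻³ / 9.029591×10⁻⁶ = 254.718 K
T = 27.5 + 254.718 = 282.218 °C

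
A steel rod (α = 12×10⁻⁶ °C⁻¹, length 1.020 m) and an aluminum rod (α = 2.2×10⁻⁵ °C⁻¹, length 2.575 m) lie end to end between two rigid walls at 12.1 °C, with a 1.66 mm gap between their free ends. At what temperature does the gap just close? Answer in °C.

α₁L₁ = 1.224×10⁻⁵ m/K, α₂L₂ = 5.665×10⁻⁵ m/K → total 6.889×10⁻⁵ m/K
ΔT = g/(α₁L₁+α₂L₂) = 1.66×10⁻³ / 6.889×10⁻⁵ = 24.096 K
T = 12.1 + 24.096 = 36.196 °C

T = 36.2 °C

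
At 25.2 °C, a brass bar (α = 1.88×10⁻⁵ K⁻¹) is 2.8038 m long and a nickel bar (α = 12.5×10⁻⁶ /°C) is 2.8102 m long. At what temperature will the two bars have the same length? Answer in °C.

T = 389.2 °C

Equal length when α₁L₁ΔT − α₂L₂ΔT = L₂ − L₁ = 6.40×10⁻³ m
α₁L₁ = 5.271144×10⁻⁵, α₂L₂ = 3.51275×10⁻⁵ → Δ(αL) = 1.758394×10⁻⁵ m/K
ΔT = 6.40×10⁻³ / 1.758394×10⁻⁵ = 363.968 K, so T = 25.2 + 363.968 = 389.168 °C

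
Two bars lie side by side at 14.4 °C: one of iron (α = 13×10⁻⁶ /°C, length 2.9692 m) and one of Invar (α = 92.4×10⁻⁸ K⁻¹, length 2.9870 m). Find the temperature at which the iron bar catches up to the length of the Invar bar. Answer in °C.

Equal length when α₁L₁ΔT − α₂L₂ΔT = L₂ − L₁ = 1.78×10⁻² m
α₁L₁ = 3.85996×10⁻⁵, α₂L₂ = 2.759988×10⁻⁶ → Δ(αL) = 3.5839612×10⁻⁵ m/K
ΔT = 1.78×10⁻² / 3.5839612×10⁻⁵ = 496.657 K, so T = 14.4 + 496.657 = 511.057 °C

T = 511.1 °C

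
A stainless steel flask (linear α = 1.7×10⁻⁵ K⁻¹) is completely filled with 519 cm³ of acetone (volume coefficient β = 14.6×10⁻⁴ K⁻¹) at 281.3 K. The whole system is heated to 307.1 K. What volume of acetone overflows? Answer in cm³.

18.9 cm³

The flask also expands: β_container ≈ 3α = 5.1×10⁻⁵ /K
Net overflow = V₀(β_liq − 3α_cont)ΔT
β − 3α = 1.46×10⁻³ − 5.1×10⁻⁵ = 1.409×10⁻³ /K; ΔT = 25.8 K
ΔV = 519 × 1.409×10⁻³ × 25.8 = 18.9 cm³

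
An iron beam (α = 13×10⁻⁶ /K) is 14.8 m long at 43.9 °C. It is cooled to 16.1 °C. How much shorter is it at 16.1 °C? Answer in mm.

ΔL = 5.35 mm

|ΔT| = |16.1 − 43.9| = 27.8 K
ΔL = αL₀ΔT = (13×10⁻⁶)(14.8)(27.8) = 5.35×10⁻³ m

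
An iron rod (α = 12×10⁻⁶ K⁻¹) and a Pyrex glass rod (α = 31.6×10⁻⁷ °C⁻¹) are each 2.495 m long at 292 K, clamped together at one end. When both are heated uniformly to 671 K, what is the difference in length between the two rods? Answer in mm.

8.36 mm

ΔT = 379 K
iron: ΔL = 12×10⁻⁶ × 2.495 m × 379 = 1.1347×10⁻² m = 11.347 mm
Pyrex glass: ΔL = 31.6×10⁻⁷ × 2.495 m × 379 = 2.9881×10⁻³ m = 2.9881 mm
difference = 11.347 − 2.9881 = 8.3589 mm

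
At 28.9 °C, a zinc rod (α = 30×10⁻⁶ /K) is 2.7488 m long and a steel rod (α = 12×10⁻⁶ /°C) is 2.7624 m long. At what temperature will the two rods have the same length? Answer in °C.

T = 304.7 °C

Equal length when α₁L₁ΔT − α₂L₂ΔT = L₂ − L₁ = 1.36×10⁻² m
α₁L₁ = 8.2464×10⁻⁵, α₂L₂ = 3.31488×10⁻⁵ → Δ(αL) = 4.93152×10⁻⁵ m/K
ΔT = 1.36×10⁻² / 4.93152×10⁻⁵ = 275.777 K, so T = 28.9 + 275.777 = 304.677 °C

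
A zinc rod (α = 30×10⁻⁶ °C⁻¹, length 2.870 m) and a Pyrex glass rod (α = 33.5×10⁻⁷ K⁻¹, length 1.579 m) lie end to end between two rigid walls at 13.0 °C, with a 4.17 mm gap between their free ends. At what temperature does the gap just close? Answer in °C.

Gap closes when ΔL₁ + ΔL₂ = 4.17 mm = 4.17×10⁻³ m
(α₁L₁ + α₂L₂)ΔT = g
α₁L₁ + α₂L₂ = 30×10⁻⁶×2.870 + 33.5×10⁻⁷×1.579 = 9.138965×10⁻⁵ m/K
ΔT = 4.17×10⁻³ / 9.138965×10⁻⁵ = 45.629 K
T = 13.0 + 45.629 = 58.629 °C

T = 58.6 °C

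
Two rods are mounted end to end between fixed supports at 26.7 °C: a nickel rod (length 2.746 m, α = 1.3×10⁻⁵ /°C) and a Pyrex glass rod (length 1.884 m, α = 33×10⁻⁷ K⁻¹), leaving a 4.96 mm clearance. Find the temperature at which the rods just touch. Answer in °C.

Gap closes when ΔL₁ + ΔL₂ = 4.96 mm = 4.96×10⁻³ m
(α₁L₁ + α₂L₂)ΔT = g
α₁L₁ + α₂L₂ = 1.3×10⁻⁵×2.746 + 33×10⁻⁷×1.884 = 4.19152×10⁻⁵ m/K
ΔT = 4.96×10⁻³ / 4.19152×10⁻⁵ = 118.33 K
T = 26.7 + 118.33 = 145.03 °C

T = 145 °C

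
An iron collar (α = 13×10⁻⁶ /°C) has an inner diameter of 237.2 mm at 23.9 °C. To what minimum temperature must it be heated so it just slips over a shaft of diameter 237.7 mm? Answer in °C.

Required Δd = 237.7 − 237.2 = 0.5 mm
Δd = αd₀ΔT ⇒ ΔT = Δd/(αd₀) = 0.5 / (13×10⁻⁶ × 237.2) = 162.15 K
T_min = 23.9 + 162.15 = 186.05 °C

T = 186 °C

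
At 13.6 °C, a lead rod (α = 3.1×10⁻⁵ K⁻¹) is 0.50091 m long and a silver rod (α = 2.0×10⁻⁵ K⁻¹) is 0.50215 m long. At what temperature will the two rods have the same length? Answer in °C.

L₁(1 + α₁ΔT) = L₂(1 + α₂ΔT) ⇒ ΔT = (L₂ − L₁)/(α₁L₁ − α₂L₂)
L₂ − L₁ = 0.50215 − 0.50091 = 1.24×10⁻³ m
α₁L₁ − α₂L₂ = 3.1×10⁻⁵×0.50091 − 2.0×10⁻⁵×0.50215 = 5.48521×10⁻⁶ m/K
ΔT = 1.24×10⁻³ / 5.48521×10⁻⁶ = 226.062 K
T = 13.6 + 226.062 = 239.662 °C

T = 239.7 °C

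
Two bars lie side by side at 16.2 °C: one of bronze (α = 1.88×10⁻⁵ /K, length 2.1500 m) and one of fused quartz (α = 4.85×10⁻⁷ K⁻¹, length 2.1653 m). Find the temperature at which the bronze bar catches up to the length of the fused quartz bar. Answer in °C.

Equal length when α₁L₁ΔT − α₂L₂ΔT = L₂ − L₁ = 1.53×10⁻² m
α₁L₁ = 4.042×10⁻⁵, α₂L₂ = 1.0501705×10⁻⁶ → Δ(αL) = 3.93698295×10⁻⁵ m/K
ΔT = 1.53×10⁻² / 3.93698295×10⁻⁵ = 388.622 K, so T = 16.2 + 388.622 = 404.822 °C

T = 404.8 °C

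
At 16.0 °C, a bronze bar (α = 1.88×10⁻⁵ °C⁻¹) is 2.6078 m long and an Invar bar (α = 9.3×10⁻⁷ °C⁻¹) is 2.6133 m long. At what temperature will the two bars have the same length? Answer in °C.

T = 134.0 °C

L₁(1 + α₁ΔT) = L₂(1 + α₂ΔT) ⇒ ΔT = (L₂ − L₁)/(α₁L₁ − α₂L₂)
L₂ − L₁ = 2.6133 − 2.6078 = 5.50×10⁻³ m
α₁L₁ − α₂L₂ = 1.88×10⁻⁵×2.6078 − 9.3×10⁻⁷×2.6133 = 4.6596271×10⁻⁵ m/K
ΔT = 5.50×10⁻³ / 4.6596271×10⁻⁵ = 118.035 K
T = 16.0 + 118.035 = 134.035 °C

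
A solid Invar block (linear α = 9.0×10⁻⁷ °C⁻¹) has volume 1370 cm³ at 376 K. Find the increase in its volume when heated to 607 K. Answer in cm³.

Isotropic solid: β ≈ 3α = 2.7×10⁻⁶ /K; ΔT = 231 K
ΔV = 3αV₀ΔT = 3(9.0×10⁻⁷)(1370)(231) = 0.854 cm³

ΔV = 0.854 cm³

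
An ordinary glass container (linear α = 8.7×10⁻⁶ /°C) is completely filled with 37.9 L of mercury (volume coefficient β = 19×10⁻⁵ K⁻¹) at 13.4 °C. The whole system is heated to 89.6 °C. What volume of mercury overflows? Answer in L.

The container also expands: β_container ≈ 3α = 2.61×10⁻⁵ /K
Net overflow = V₀(β_liq − 3α_cont)ΔT
β − 3α = 1.90×10⁻⁴ − 2.61×10⁻⁵ = 1.639×10⁻⁴ /K; ΔT = 76.2 K
ΔV = 37.9 × 1.639×10⁻⁴ × 76.2 = 0.473 L

0.473 L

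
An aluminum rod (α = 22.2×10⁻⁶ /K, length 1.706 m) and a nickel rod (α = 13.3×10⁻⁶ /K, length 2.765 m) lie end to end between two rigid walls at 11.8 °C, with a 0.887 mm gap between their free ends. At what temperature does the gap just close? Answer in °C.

T = 23.7 °C

α₁L₁ = 3.78732×10⁻⁵ m/K, α₂L₂ = 3.67745×10⁻⁵ m/K → total 7.46477×10⁻⁵ m/K
ΔT = g/(α₁L₁+α₂L₂) = 8.87×10⁻⁴ / 7.46477×10⁻⁵ = 11.882 K
T = 11.8 + 11.882 = 23.682 °C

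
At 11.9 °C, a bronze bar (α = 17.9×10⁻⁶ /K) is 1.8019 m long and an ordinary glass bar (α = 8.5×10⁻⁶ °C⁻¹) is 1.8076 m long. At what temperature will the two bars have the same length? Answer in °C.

T = 349.4 °C

Equal length when α₁L₁ΔT − α₂L₂ΔT = L₂ − L₁ = 5.70×10⁻³ m
α₁L₁ = 3.225401×10⁻⁵, α₂L₂ = 1.53646×10⁻⁵ → Δ(αL) = 1.688941×10⁻⁵ m/K
ΔT = 5.70×10⁻³ / 1.688941×10⁻⁵ = 337.490 K, so T = 11.9 + 337.490 = 349.390 °C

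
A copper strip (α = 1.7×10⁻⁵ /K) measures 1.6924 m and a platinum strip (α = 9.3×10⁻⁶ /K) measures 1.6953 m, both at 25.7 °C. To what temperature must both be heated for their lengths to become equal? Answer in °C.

T = 248.7 °C

Equal length when α₁L₁ΔT − α₂L₂ΔT = L₂ − L₁ = 2.90×10⁻³ m
α₁L₁ = 2.87708×10⁻⁵, α₂L₂ = 1.576629×10⁻⁵ → Δ(αL) = 1.300451×10⁻⁵ m/K
ΔT = 2.90×10⁻³ / 1.300451×10⁻⁵ = 223.000 K, so T = 25.7 + 223.000 = 248.700 °C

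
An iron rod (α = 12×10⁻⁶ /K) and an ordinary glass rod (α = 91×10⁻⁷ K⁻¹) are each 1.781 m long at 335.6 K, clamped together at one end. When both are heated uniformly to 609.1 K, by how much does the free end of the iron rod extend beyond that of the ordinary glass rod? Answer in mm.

1.41 mm

ΔT = 273.5 K
iron: ΔL = 12×10⁻⁶ × 1.781 m × 273.5 = 5.8452×10⁻³ m = 5.8452 mm
ordinary glass: ΔL = 91×10⁻⁷ × 1.781 m × 273.5 = 4.4326×10⁻³ m = 4.4326 mm
difference = 5.8452 − 4.4326 = 1.4126 mm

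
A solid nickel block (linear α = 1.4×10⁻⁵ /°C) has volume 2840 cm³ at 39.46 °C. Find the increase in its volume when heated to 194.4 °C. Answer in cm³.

ΔV = 18.5 cm³

Isotropic solid: β ≈ 3α = 4.2×10⁻⁵ /K; ΔT = 154.94 K
ΔV = 3αV₀ΔT = 3(1.4×10⁻⁵)(2840)(154.94) = 18.5 cm³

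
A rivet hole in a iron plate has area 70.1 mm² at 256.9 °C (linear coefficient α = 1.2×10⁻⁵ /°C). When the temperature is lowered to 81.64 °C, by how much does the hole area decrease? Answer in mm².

Area coefficient ≈ 2α; |ΔT| = 175.26 K
ΔA = 2αA₀ΔT = 2(1.2×10⁻⁵)(70.1)(175.26) = 0.295 mm²

ΔA = 0.295 mm²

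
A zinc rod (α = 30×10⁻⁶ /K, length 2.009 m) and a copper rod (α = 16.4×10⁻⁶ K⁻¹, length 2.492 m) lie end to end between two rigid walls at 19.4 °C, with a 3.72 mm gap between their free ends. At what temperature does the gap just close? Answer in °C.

α₁L₁ = 6.027×10⁻⁵ m/K, α₂L₂ = 4.08688×10⁻⁵ m/K → total 1.011388×10⁻⁴ m/K
ΔT = g/(α₁L₁+α₂L₂) = 3.72×10⁻³ / 1.011388×10⁻⁴ = 36.781 K
T = 19.4 + 36.781 = 56.181 °C

T = 56.2 °C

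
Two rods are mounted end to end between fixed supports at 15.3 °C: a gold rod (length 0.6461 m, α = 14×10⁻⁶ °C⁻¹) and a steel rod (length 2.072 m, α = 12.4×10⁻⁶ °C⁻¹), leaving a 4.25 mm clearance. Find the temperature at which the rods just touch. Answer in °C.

T = 138 °C

Gap closes when ΔL₁ + ΔL₂ = 4.25 mm = 4.25×10⁻³ m
(α₁L₁ + α₂L₂)ΔT = g
α₁L₁ + α₂L₂ = 14×10⁻⁶×0.6461 + 12.4×10⁻⁶×2.072 = 3.47382×10⁻⁵ m/K
ΔT = 4.25×10⁻³ / 3.47382×10⁻⁵ = 122.34 K
T = 15.3 + 122.34 = 137.64 °C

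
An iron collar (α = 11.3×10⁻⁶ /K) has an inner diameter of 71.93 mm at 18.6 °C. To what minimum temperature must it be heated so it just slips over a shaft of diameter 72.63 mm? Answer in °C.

T = 880 °C

Required Δd = 72.63 − 71.93 = 0.70 mm
Δd = αd₀ΔT ⇒ ΔT = Δd/(αd₀) = 0.70 / (11.3×10⁻⁶ × 71.93) = 861.21 K
T_min = 18.6 + 861.21 = 879.81 °C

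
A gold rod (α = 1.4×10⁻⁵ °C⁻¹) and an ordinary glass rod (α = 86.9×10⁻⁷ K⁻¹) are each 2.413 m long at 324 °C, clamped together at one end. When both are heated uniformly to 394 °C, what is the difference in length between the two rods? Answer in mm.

0.897 mm

ΔT = 70 K
gold: ΔL = 1.4×10⁻⁵ × 2.413 m × 70 = 2.3647×10⁻³ m = 2.3647 mm
ordinary glass: ΔL = 86.9×10⁻⁷ × 2.413 m × 70 = 1.4678×10⁻³ m = 1.4678 mm
difference = 2.3647 − 1.4678 = 0.8969 mm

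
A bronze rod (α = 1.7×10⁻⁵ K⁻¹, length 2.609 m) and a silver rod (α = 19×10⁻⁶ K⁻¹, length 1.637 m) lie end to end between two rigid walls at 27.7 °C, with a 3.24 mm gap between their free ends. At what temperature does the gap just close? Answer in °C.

T = 70.6 °C

α₁L₁ = 4.4353×10⁻⁵ m/K, α₂L₂ = 3.1103×10⁻⁵ m/K → total 7.5456×10⁻⁵ m/K
ΔT = g/(α₁L₁+α₂L₂) = 3.24×10⁻³ / 7.5456×10⁻⁵ = 42.939 K
T = 27.7 + 42.939 = 70.639 °C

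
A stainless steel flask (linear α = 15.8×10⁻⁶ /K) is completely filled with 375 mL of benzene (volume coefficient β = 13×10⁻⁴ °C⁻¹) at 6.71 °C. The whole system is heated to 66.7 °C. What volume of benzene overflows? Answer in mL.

28.2 mL

The flask also expands: β_container ≈ 3α = 4.74×10⁻⁵ /K
Net overflow = V₀(β_liq − 3α_cont)ΔT
β − 3α = 1.30×10⁻³ − 4.74×10⁻⁵ = 1.2526×10⁻³ /K; ΔT = 59.99 K
ΔV = 375 × 1.2526×10⁻³ × 59.99 = 28.2 mL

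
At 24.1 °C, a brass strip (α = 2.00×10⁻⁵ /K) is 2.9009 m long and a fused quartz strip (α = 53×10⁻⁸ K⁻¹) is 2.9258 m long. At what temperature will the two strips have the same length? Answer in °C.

L₁(1 + α₁ΔT) = L₂(1 + α₂ΔT) ⇒ ΔT = (L₂ − L₁)/(α₁L₁ − α₂L₂)
L₂ − L₁ = 2.9258 − 2.9009 = 2.49×10⁻² m
α₁L₁ − α₂L₂ = 2.00×10⁻⁵×2.9009 − 53×10⁻⁸×2.9258 = 5.6467326×10⁻⁵ m/K
ΔT = 2.49×10⁻² / 5.6467326×10⁻⁵ = 440.963 K
T = 24.1 + 440.963 = 465.063 °C

T = 465.1 °C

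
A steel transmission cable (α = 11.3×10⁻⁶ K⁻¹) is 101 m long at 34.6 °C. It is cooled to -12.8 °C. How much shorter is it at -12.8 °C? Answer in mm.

ΔL = 54.1 mm

|ΔT| = |-12.8 − 34.6| = 47.4 K
ΔL = αL₀ΔT = (11.3×10⁻⁶)(101)(47.4) = 5.41×10⁻² m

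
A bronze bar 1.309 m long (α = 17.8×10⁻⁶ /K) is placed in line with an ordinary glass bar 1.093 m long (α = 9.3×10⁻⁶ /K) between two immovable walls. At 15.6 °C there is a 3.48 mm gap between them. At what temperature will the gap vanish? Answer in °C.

Gap closes when ΔL₁ + ΔL₂ = 3.48 mm = 3.48×10⁻³ m
(α₁L₁ + α₂L₂)ΔT = g
α₁L₁ + α₂L₂ = 17.8×10⁻⁶×1.309 + 9.3×10⁻⁶×1.093 = 3.34651×10⁻⁵ m/K
ΔT = 3.48×10⁻³ / 3.34651×10⁻⁵ = 103.99 K
T = 15.6 + 103.99 = 119.59 °C

T = 120 °C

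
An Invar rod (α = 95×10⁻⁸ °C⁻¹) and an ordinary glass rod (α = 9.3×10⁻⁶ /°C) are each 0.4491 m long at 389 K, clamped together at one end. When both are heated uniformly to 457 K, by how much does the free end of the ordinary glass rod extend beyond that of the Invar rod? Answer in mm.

0.255 mm

ΔT = 68 K
Invar: ΔL = 95×10⁻⁸ × 0.4491 m × 68 = 2.9012×10⁻⁵ m = 0.029012 mm
ordinary glass: ΔL = 9.3×10⁻⁶ × 0.4491 m × 68 = 2.8401×10⁻⁴ m = 0.28401 mm
difference = 0.28401 − 0.029012 = 0.254998 mm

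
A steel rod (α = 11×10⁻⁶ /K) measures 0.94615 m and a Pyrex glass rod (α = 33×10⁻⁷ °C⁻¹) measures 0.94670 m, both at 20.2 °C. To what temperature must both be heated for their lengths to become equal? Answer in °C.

L₁(1 + α₁ΔT) = L₂(1 + α₂ΔT) ⇒ ΔT = (L₂ − L₁)/(α₁L₁ − α₂L₂)
L₂ − L₁ = 0.94670 − 0.94615 = 5.50×10⁻⁴ m
α₁L₁ − α₂L₂ = 11×10⁻⁶×0.94615 − 33×10⁻⁷×0.94670 = 7.28354×10⁻⁶ m/K
ΔT = 5.50×10⁻⁴ / 7.28354×10⁻⁶ = 75.5127 K
T = 20.2 + 75.5127 = 95.7127 °C

T = 95.71 °C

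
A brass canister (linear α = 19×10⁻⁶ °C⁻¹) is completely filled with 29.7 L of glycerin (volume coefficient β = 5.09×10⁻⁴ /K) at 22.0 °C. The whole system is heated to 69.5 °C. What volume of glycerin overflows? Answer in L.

The canister also expands: β_container ≈ 3α = 5.7×10⁻⁵ /K
Net overflow = V₀(β_liq − 3α_cont)ΔT
β − 3α = 5.09×10⁻⁴ − 5.7×10⁻⁵ = 4.52×10⁻⁴ /K; ΔT = 47.5 K
ΔV = 29.7 × 4.52×10⁻⁴ × 47.5 = 0.638 L

0.638 L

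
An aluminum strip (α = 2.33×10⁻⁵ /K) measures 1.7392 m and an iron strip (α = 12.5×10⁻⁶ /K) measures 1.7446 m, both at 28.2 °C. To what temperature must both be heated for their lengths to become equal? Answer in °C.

Equal length when α₁L₁ΔT − α₂L₂ΔT = L₂ − L₁ = 5.40×10⁻³ m
α₁L₁ = 4.052336×10⁻⁵, α₂L₂ = 2.18075×10⁻⁵ → Δ(αL) = 1.871586×10⁻⁵ m/K
ΔT = 5.40×10⁻³ / 1.871586×10⁻⁵ = 288.525 K, so T = 28.2 + 288.525 = 316.725 °C

T = 316.7 °C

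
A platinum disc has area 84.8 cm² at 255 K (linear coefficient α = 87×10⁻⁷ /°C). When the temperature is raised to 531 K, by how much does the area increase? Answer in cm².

Area coefficient ≈ 2α; |ΔT| = 276 K
ΔA = 2αA₀ΔT = 2(87×10⁻⁷)(84.8)(276) = 0.407 cm²

ΔA = 0.407 cm²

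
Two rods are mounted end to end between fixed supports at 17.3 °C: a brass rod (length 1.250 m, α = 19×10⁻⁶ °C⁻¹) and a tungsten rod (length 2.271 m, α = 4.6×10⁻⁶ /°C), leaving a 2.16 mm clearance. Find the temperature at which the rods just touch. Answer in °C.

α₁L₁ = 2.375×10⁻⁵ m/K, α₂L₂ = 1.04466×10⁻⁵ m/K → total 3.41966×10⁻⁵ m/K
ΔT = g/(α₁L₁+α₂L₂) = 2.16×10⁻³ / 3.41966×10⁻⁵ = 63.164 K
T = 17.3 + 63.164 = 80.464 °C

T = 80.5 °C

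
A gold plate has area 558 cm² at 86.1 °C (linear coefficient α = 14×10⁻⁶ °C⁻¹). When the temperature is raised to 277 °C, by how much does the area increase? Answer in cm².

ΔA = 2.98 cm²

Area coefficient ≈ 2α; |ΔT| = 190.9 K
ΔA = 2αA₀ΔT = 2(14×10⁻⁶)(558)(190.9) = 2.98 cm²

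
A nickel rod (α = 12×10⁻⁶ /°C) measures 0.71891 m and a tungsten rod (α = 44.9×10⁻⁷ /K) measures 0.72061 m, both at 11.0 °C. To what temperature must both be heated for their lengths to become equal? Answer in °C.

T = 326.3 °C

L₁(1 + α₁ΔT) = L₂(1 + α₂ΔT) ⇒ ΔT = (L₂ − L₁)/(α₁L₁ − α₂L₂)
L₂ − L₁ = 0.72061 − 0.71891 = 1.70×10⁻³ m
α₁L₁ − α₂L₂ = 12×10⁻⁶×0.71891 − 44.9×10⁻⁷×0.72061 = 5.3913811×10⁻⁶ m/K
ΔT = 1.70×10⁻³ / 5.3913811×10⁻⁶ = 315.318 K
T = 11.0 + 315.318 = 326.318 °C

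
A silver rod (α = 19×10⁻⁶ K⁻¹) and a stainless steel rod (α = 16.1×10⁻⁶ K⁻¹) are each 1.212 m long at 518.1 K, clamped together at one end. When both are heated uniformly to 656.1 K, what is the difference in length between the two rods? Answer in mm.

ΔT = 138.0 K
silver: ΔL = 19×10⁻⁶ × 1.212 m × 138.0 = 3.1779×10⁻³ m = 3.1779 mm
stainless steel: ΔL = 16.1×10⁻⁶ × 1.212 m × 138.0 = 2.6928×10⁻³ m = 2.6928 mm
difference = 3.1779 − 2.6928 = 0.4851 mm

0.485 mm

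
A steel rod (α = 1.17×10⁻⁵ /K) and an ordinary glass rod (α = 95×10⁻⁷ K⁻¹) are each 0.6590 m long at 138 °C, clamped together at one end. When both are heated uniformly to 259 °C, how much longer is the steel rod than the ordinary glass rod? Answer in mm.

0.175 mm

ΔT = 121 K
steel: ΔL = 1.17×10⁻⁵ × 0.6590 m × 121 = 9.3295×10⁻⁴ m = 0.93295 mm
ordinary glass: ΔL = 95×10⁻⁷ × 0.6590 m × 121 = 7.5752×10⁻⁴ m = 0.75752 mm
difference = 0.93295 − 0.75752 = 0.17543 mm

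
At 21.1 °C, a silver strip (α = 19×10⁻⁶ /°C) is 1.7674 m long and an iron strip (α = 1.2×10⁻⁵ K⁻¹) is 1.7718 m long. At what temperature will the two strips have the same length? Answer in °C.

T = 378.3 °C

L₁(1 + α₁ΔT) = L₂(1 + α₂ΔT) ⇒ ΔT = (L₂ − L₁)/(α₁L₁ − α₂L₂)
L₂ − L₁ = 1.7718 − 1.7674 = 4.40×10⁻³ m
α₁L₁ − α₂L₂ = 19×10⁻⁶×1.7674 − 1.2×10⁻⁵×1.7718 = 1.2319×10⁻⁵ m/K
ΔT = 4.40×10⁻³ / 1.2319×10⁻⁵ = 357.172 K
T = 21.1 + 357.172 = 378.272 °C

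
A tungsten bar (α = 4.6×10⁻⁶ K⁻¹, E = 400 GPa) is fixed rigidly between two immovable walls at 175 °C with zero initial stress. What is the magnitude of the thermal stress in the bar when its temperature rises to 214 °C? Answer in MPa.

Fully constrained: the free strain ε = αΔT is blocked, so σ = Eε = EαΔT.
|ΔT| = 39 K
σ = 400×10⁹ × 4.6×10⁻⁶ × 39 = 7.18×10⁷ Pa

σ = 71.8 MPa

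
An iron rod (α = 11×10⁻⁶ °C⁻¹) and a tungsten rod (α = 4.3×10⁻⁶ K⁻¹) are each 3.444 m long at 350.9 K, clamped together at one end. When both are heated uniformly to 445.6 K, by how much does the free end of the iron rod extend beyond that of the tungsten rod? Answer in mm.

ΔT = 94.7 K
iron: ΔL = 11×10⁻⁶ × 3.444 m × 94.7 = 3.5876×10⁻³ m = 3.5876 mm
tungsten: ΔL = 4.3×10⁻⁶ × 3.444 m × 94.7 = 1.4024×10⁻³ m = 1.4024 mm
difference = 3.5876 − 1.4024 = 2.1852 mm

2.19 mm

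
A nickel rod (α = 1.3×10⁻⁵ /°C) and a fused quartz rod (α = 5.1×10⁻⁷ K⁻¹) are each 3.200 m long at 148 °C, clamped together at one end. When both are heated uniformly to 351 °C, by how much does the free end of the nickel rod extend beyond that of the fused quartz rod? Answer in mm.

8.11 mm

ΔT = 203 K
nickel: ΔL = 1.3×10⁻⁵ × 3.200 m × 203 = 8.4448×10⁻³ m = 8.4448 mm
fused quartz: ΔL = 5.1×10⁻⁷ × 3.200 m × 203 = 3.3130×10⁻⁴ m = 0.33130 mm
difference = 8.4448 − 0.33130 = 8.1135 mm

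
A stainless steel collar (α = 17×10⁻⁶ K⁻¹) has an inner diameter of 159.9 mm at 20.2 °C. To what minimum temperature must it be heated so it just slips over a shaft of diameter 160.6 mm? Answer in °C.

Required Δd = 160.6 − 159.9 = 0.7 mm
Δd = αd₀ΔT ⇒ ΔT = Δd/(αd₀) = 0.7 / (17×10⁻⁶ × 159.9) = 257.51 K
T_min = 20.2 + 257.51 = 277.71 °C

T = 278 °C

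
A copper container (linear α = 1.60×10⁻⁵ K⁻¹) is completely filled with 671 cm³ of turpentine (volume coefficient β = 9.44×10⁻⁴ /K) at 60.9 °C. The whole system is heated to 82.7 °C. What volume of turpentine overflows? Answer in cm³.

The container also expands: β_container ≈ 3α = 4.8×10⁻⁵ /K
Net overflow = V₀(β_liq − 3α_cont)ΔT
β − 3α = 9.44×10⁻⁴ − 4.8×10⁻⁵ = 8.96×10⁻⁴ /K; ΔT = 21.8 K
ΔV = 671 × 8.96×10⁻⁴ × 21.8 = 13.1 cm³

13.1 cm³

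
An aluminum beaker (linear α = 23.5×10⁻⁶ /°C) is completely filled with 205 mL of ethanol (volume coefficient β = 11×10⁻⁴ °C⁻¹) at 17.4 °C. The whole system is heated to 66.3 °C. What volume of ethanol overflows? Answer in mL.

The beaker also expands: β_container ≈ 3α = 7.05×10⁻⁵ /K
Net overflow = V₀(β_liq − 3α_cont)ΔT
β − 3α = 1.10×10⁻³ − 7.05×10⁻⁵ = 1.0295×10⁻³ /K; ΔT = 48.9 K
ΔV = 205 × 1.0295×10⁻³ × 48.9 = 10.3 mL

10.3 mL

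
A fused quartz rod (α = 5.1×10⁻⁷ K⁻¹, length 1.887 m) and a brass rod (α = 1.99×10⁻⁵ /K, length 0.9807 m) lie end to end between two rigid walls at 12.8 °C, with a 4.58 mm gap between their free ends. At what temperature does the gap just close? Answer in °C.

T = 236 °C

α₁L₁ = 9.6237×10⁻⁷ m/K, α₂L₂ = 1.951593×10⁻⁵ m/K → total 2.04783×10⁻⁵ m/K
ΔT = g/(α₁L₁+α₂L₂) = 4.58×10⁻³ / 2.04783×10⁻⁵ = 223.65 K
T = 12.8 + 223.65 = 236.45 °C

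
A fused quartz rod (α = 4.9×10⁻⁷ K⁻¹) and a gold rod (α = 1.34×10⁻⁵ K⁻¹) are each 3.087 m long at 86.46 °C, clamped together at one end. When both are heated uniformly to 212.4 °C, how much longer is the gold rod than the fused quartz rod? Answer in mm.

ΔT = 125.94 K
fused quartz: ΔL = 4.9×10⁻⁷ × 3.087 m × 125.94 = 1.9050×10⁻⁴ m = 0.19050 mm
gold: ΔL = 1.34×10⁻⁵ × 3.087 m × 125.94 = 5.2096×10⁻³ m = 5.2096 mm
difference = 5.2096 − 0.19050 = 5.0191 mm

5.02 mm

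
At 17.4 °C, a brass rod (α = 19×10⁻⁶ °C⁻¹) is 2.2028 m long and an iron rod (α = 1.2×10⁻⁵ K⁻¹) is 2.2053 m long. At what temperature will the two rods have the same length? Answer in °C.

T = 179.8 °C

L₁(1 + α₁ΔT) = L₂(1 + α₂ΔT) ⇒ ΔT = (L₂ − L₁)/(α₁L₁ − α₂L₂)
L₂ − L₁ = 2.2053 − 2.2028 = 2.50×10⁻³ m
α₁L₁ − α₂L₂ = 19×10⁻⁶×2.2028 − 1.2×10⁻⁵×2.2053 = 1.53896×10⁻⁵ m/K
ΔT = 2.50×10⁻³ / 1.53896×10⁻⁵ = 162.447 K
T = 17.4 + 162.447 = 179.847 °C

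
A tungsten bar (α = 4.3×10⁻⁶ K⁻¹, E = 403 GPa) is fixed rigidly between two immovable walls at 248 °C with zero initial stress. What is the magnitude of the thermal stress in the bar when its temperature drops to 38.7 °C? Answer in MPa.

Fully constrained: the free strain ε = αΔT is blocked, so σ = Eε = EαΔT.
|ΔT| = 209.3 K
σ = 403×10⁹ × 4.3×10⁻⁶ × 209.3 = 3.63×10⁸ Pa

σ = 363 MPa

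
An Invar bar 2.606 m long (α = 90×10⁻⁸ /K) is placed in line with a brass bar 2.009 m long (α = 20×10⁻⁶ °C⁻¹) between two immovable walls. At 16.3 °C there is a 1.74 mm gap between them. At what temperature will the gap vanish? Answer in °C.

T = 57.2 °C

Gap closes when ΔL₁ + ΔL₂ = 1.74 mm = 1.74×10⁻³ m
(α₁L₁ + α₂L₂)ΔT = g
α₁L₁ + α₂L₂ = 90×10⁻⁸×2.606 + 20×10⁻⁶×2.009 = 4.25254×10⁻⁵ m/K
ΔT = 1.74×10⁻³ / 4.25254×10⁻⁵ = 40.917 K
T = 16.3 + 40.917 = 57.217 °C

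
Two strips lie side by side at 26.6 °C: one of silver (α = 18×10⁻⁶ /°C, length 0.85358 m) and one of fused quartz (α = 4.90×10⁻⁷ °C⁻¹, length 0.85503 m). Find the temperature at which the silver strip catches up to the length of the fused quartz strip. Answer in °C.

Equal length when α₁L₁ΔT − α₂L₂ΔT = L₂ − L₁ = 1.45×10⁻³ m
α₁L₁ = 1.536444×10⁻⁵, α₂L₂ = 4.189647×10⁻⁷ → Δ(αL) = 1.49454753×10⁻⁵ m/K
ΔT = 1.45×10⁻³ / 1.49454753×10⁻⁵ = 97.019 K, so T = 26.6 + 97.019 = 123.619 °C

T = 123.6 °C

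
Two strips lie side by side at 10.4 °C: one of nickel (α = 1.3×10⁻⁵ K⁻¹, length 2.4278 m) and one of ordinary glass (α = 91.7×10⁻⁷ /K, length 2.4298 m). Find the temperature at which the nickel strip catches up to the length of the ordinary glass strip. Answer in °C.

Equal length when α₁L₁ΔT − α₂L₂ΔT = L₂ − L₁ = 2.00×10⁻³ m
α₁L₁ = 3.15614×10⁻⁵, α₂L₂ = 2.2281266×10⁻⁵ → Δ(αL) = 9.280134×10⁻⁶ m/K
ΔT = 2.00×10⁻³ / 9.280134×10⁻⁶ = 215.514 K, so T = 10.4 + 215.514 = 225.914 °C

T = 225.9 °C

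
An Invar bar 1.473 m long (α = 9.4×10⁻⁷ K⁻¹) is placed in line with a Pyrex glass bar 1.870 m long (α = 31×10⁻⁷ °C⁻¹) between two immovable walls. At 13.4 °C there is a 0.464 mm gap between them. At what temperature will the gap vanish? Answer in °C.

α₁L₁ = 1.38462×10⁻⁶ m/K, α₂L₂ = 5.797×10⁻⁶ m/K → total 7.18162×10⁻⁶ m/K
ΔT = g/(α₁L₁+α₂L₂) = 4.64×10⁻⁴ / 7.18162×10⁻⁶ = 64.609 K
T = 13.4 + 64.609 = 78.009 °C

T = 78.0 °C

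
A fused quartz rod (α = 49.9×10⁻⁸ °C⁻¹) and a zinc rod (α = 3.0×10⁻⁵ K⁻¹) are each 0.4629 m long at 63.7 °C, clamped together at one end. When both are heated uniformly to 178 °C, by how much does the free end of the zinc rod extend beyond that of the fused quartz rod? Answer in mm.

1.56 mm

ΔT = 114.3 K
fused quartz: ΔL = 49.9×10⁻⁸ × 0.4629 m × 114.3 = 2.6402×10⁻⁵ m = 0.026402 mm
zinc: ΔL = 3.0×10⁻⁵ × 0.4629 m × 114.3 = 1.5873×10⁻³ m = 1.5873 mm
difference = 1.5873 − 0.026402 = 1.560898 mm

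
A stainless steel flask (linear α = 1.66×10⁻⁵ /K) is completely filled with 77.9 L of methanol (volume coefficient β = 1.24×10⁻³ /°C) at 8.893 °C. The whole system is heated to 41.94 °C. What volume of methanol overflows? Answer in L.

The flask also expands: β_container ≈ 3α = 4.98×10⁻⁵ /K
Net overflow = V₀(β_liq − 3α_cont)ΔT
β − 3α = 1.24×10⁻³ − 4.98×10⁻⁵ = 1.1902×10⁻³ /K; ΔT = 33.047 K
ΔV = 77.9 × 1.1902×10⁻³ × 33.047 = 3.06 L

3.06 L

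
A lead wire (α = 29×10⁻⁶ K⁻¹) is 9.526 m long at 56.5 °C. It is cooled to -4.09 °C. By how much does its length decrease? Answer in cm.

ΔL = 1.67 cm

|ΔT| = |-4.09 − 56.5| = 60.59 K
ΔL = αL₀ΔT = (29×10⁻⁶)(9.526)(60.59) = 1.67×10⁻² m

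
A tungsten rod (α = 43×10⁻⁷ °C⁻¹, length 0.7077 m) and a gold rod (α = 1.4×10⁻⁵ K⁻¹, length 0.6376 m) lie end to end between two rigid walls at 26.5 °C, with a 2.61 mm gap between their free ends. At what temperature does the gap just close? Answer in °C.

Gap closes when ΔL₁ + ΔL₂ = 2.61 mm = 2.61×10⁻³ m
(α₁L₁ + α₂L₂)ΔT = g
α₁L₁ + α₂L₂ = 43×10⁻⁷×0.7077 + 1.4×10⁻⁵×0.6376 = 1.196951×10⁻⁵ m/K
ΔT = 2.61×10⁻³ / 1.196951×10⁻⁵ = 218.05 K
T = 26.5 + 218.05 = 244.55 °C

T = 245 °C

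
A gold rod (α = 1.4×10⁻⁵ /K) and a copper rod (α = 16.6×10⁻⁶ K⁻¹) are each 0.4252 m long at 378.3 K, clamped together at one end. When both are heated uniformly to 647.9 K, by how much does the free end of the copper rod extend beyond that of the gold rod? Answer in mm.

0.298 mm

ΔT = 269.6 K
gold: ΔL = 1.4×10⁻⁵ × 0.4252 m × 269.6 = 1.6049×10⁻³ m = 1.6049 mm
copper: ΔL = 16.6×10⁻⁶ × 0.4252 m × 269.6 = 1.9029×10⁻³ m = 1.9029 mm
difference = 1.9029 − 1.6049 = 0.2980 mm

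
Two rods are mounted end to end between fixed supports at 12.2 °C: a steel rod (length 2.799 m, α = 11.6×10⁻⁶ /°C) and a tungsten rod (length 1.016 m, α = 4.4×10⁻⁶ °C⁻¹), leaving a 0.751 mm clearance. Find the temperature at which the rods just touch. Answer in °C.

T = 32.5 °C

α₁L₁ = 3.24684×10⁻⁵ m/K, α₂L₂ = 4.4704×10⁻⁶ m/K → total 3.69388×10⁻⁵ m/K
ΔT = g/(α₁L₁+α₂L₂) = 7.51×10⁻⁴ / 3.69388×10⁻⁵ = 20.331 K
T = 12.2 + 20.331 = 32.531 °C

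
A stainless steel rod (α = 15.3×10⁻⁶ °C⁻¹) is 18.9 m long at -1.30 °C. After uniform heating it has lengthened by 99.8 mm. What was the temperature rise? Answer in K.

ΔL = αL₀ΔT ⇒ ΔT = ΔL / (αL₀)
ΔT = 99.8×10⁻³ m / (15.3×10⁻⁶ × 18.9 m) = 345.13 K

ΔT = 345 K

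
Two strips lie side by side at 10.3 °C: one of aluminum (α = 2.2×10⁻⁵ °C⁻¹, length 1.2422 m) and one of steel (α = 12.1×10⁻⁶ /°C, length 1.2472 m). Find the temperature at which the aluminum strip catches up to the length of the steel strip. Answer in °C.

Equal length when α₁L₁ΔT − α₂L₂ΔT = L₂ − L₁ = 5.00×10⁻³ m
α₁L₁ = 2.73284×10⁻⁵, α₂L₂ = 1.509112×10⁻⁵ → Δ(αL) = 1.223728×10⁻⁵ m/K
ΔT = 5.00×10⁻³ / 1.223728×10⁻⁵ = 408.588 K, so T = 10.3 + 408.588 = 418.888 °C

T = 418.9 °C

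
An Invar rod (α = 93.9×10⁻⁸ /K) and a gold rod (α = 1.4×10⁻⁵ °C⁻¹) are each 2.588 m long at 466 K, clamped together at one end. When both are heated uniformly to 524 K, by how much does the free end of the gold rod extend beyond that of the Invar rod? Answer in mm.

ΔT = 58 K
Invar: ΔL = 93.9×10⁻⁸ × 2.588 m × 58 = 1.4095×10⁻⁴ m = 0.14095 mm
gold: ΔL = 1.4×10⁻⁵ × 2.588 m × 58 = 2.1015×10⁻³ m = 2.1015 mm
difference = 2.1015 − 0.14095 = 1.96055 mm

1.96 mm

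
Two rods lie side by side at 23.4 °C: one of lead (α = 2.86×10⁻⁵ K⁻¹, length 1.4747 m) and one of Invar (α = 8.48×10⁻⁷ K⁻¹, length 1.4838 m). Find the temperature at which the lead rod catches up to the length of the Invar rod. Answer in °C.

T = 245.8 °C

Equal length when α₁L₁ΔT − α₂L₂ΔT = L₂ − L₁ = 9.10×10⁻³ m
α₁L₁ = 4.217642×10⁻⁵, α₂L₂ = 1.2582624×10⁻⁶ → Δ(αL) = 4.09181576×10⁻⁵ m/K
ΔT = 9.10×10⁻³ / 4.09181576×10⁻⁵ = 222.395 K, so T = 23.4 + 222.395 = 245.795 °C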